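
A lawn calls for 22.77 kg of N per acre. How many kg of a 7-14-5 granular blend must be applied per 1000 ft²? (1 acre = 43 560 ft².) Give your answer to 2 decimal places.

7.47 kg of product per thousand sq ft

Product per acre = 22.77 / 7% = 325.286 kg.
Convert to per 1000 ft²: 325.286 × 0.0229568 = 7.46753 kg.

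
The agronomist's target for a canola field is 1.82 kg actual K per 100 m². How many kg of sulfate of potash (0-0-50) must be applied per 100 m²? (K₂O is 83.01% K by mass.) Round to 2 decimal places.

4.39 kg of product per hundred sq m

As K₂O: 1.82 / 0.8301 = 2.19251 kg per 100 m².
Product per 100 m² = 2.19251 / 50% = 4.38501 kg.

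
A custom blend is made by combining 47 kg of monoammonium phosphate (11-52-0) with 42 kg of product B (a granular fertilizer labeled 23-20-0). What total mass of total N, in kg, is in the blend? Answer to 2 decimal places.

14.83 kg N

N mass = 11%×47 + 23%×42 = 14.83 kg.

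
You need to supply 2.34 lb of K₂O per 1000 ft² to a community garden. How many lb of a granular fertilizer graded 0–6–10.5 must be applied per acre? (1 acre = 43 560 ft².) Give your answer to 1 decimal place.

970.8 lb of product per acre

Product per 1000 ft² = 2.34 / 10.5% = 22.2857 lb.
Convert to per acre: 22.2857 × 43.56 = 970.766 lb.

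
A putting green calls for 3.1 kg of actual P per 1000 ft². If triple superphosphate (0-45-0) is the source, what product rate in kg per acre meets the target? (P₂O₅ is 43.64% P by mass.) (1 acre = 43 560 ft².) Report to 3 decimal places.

As P₂O₅: 3.1 / 0.4364 = 7.10357 kg per 1000 ft².
Product per 1000 ft² = 7.10357 / 45% = 15.7857 kg.
Convert to per acre: 15.7857 × 43.56 = 687.62603 kg.

687.626 kg of product per acre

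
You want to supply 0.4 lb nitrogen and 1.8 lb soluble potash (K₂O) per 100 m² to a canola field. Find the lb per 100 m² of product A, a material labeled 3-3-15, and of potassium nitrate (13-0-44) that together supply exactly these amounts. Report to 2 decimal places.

With a, b = lb per 100 m² of product A and potassium nitrate:
N: 0.03·a + 0.13·b = 0.4
K₂O: 0.15·a + 0.44·b = 1.8
From row1: a = (0.4 − 0.13·b) / 0.03.
Into row2: 0.15·(0.4 − 0.13·b)/0.03 + 0.44·b = 1.8 → b = 0.952381, a = 9.20635.

9.21 lb product A, 0.95 lb potassium nitrate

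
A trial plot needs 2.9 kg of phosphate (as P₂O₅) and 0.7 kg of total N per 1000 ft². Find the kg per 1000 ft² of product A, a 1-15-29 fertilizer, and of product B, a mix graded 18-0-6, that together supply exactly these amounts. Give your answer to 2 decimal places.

19.33 kg product A, 2.81 kg product B

With a, b = kg per 1000 ft² of product A and product B:
P₂O₅: 0.15·a + 0·b = 2.9
N: 0.01·a + 0.18·b = 0.7
From row1: a = (2.9 − 0·b) / 0.15.
Into row2: 0.01·(2.9 − 0·b)/0.15 + 0.18·b = 0.7 → b = 2.81481, a = 19.3333.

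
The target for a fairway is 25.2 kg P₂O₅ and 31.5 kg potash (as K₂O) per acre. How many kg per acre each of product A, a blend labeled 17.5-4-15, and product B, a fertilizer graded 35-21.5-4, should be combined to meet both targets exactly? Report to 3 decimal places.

Let a = kg of product A, b = kg of product B (per acre).
P₂O₅: 0.04·a + 0.215·b = 25.2
K₂O: 0.15·a + 0.04·b = 31.5
Eliminate a: (row1) − 0.04/0.15·(row2) → 0.204333·b = 16.8, so b = 82.2186.
Back-substitute: a = (25.2 − 0.215·82.2186) / 0.04 = 188.07504.

188.075 kg product A, 82.219 kg product B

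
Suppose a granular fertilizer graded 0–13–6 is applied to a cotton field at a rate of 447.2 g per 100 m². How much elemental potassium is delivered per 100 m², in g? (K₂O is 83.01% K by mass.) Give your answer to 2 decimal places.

K₂O per 100 m² = 447.2 × 6% = 26.832 g.
Elemental K = 26.832 × 0.8301 = 22.2732 g per 100 m².

22.27 g K per hundred sq m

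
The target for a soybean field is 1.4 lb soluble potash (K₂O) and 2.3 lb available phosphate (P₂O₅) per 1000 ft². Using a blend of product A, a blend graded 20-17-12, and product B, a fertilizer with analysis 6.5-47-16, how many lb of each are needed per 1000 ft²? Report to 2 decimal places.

Let a = lb of product A, b = lb of product B (per 1000 ft²).
K₂O: 0.12·a + 0.16·b = 1.4
P₂O₅: 0.17·a + 0.47·b = 2.3
Eliminate b: (row1) − 0.16/0.47·(row2) → 0.0621277·a = 0.617021, so a = 9.93151.
Then b = (2.3 − 0.17·9.93151) / 0.47 = 1.30137.

9.93 lb product A, 1.30 lb product B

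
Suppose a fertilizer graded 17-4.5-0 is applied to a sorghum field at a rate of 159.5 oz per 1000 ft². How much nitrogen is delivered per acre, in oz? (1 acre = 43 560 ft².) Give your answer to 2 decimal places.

nitrogen per 1000 ft² = 159.5 × 17% = 27.115 oz.
Convert to per acre: 27.115 × 43.56 = 1181.129 oz.

1181.13 oz N per acre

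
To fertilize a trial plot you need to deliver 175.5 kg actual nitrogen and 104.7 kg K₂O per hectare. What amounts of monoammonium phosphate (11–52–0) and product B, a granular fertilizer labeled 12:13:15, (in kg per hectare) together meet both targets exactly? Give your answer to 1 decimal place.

834.0 kg monoammonium phosphate, 698.0 kg product B

With a, b = kg per hectare of monoammonium phosphate and product B:
N: 0.11·a + 0.12·b = 175.5
K₂O: 0·a + 0.15·b = 104.7
Solving simultaneously: a = 834, b = 698.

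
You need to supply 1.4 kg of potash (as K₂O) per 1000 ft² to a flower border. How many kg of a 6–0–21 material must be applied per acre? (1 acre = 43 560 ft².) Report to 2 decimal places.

290.40 kg of product per acre

Product per 1000 ft² = 1.4 / 21% = 6.66667 kg.
Convert to per acre: 6.66667 × 43.56 = 290.4 kg.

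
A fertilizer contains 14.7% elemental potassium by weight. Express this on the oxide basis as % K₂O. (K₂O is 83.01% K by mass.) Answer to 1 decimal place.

%K₂O = 14.7 / 0.8301 = 17.7087%.

17.7% K₂O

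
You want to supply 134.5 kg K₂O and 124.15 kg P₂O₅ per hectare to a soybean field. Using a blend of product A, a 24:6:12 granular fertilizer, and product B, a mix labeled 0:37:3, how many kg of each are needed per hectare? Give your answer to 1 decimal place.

With a, b = kg per hectare of product A and product B:
K₂O: 0.12·a + 0.03·b = 134.5
P₂O₅: 0.06·a + 0.37·b = 124.15
Eliminate b: (row1) − 0.03/0.37·(row2) → 0.115135·a = 124.434, so a = 1080.76.
Then b = (124.15 − 0.06·1080.76) / 0.37 = 160.282.

1080.8 kg product A, 160.3 kg product B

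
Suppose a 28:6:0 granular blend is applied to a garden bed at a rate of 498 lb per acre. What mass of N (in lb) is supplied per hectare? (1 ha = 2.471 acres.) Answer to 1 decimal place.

nitrogen per acre = 498 × 28% = 139.44 lb.
Convert to per hectare: 139.44 × 2.471 = 344.556 lb.

344.6 lb N per hectare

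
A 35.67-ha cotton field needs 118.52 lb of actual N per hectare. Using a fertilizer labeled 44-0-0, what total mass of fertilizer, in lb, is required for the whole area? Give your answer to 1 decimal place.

Product per hectare = 118.52 / 44% = 269.364 lb.
Total product = 269.364 × 35.67 = 9608.201 lb.

9608.2 lb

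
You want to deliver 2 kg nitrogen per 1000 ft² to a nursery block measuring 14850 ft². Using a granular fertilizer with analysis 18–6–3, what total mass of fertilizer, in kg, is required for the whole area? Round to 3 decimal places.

Product per 1000 ft² = 2 / 18% = 11.1111 kg.
Total product = 11.1111 × 14850 / 1000 = 165 kg.

165.000 kg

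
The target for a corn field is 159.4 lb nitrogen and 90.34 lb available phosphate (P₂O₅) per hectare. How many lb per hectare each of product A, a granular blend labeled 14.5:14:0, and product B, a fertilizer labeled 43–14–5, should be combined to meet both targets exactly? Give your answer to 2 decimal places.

414.29 lb product A, 230.99 lb product B

Let a = lb of product A, b = lb of product B (per hectare).
N: 0.145·a + 0.43·b = 159.4
P₂O₅: 0.14·a + 0.14·b = 90.34
From row1: a = (159.4 − 0.43·b) / 0.145.
Into row2: 0.14·(159.4 − 0.43·b)/0.145 + 0.14·b = 90.34 → b = 230.99499, a = 414.291.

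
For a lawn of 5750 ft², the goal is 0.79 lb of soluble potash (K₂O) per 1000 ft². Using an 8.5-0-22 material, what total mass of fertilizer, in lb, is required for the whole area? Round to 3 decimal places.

Product per 1000 ft² = 0.79 / 22% = 3.59091 lb.
Total product = 3.59091 × 5750 / 1000 = 20.6477 lb.

20.648 lb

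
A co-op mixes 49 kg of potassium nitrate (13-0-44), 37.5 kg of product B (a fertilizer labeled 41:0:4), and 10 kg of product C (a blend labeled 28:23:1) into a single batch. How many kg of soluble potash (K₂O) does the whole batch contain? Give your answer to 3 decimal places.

23.160 kg K₂O

K₂O mass = 44%×49 + 4%×37.5 + 1%×10 = 23.16 kg.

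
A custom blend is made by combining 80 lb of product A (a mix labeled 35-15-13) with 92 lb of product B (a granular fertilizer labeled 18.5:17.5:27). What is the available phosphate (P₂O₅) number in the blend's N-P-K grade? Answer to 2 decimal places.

16.34% P₂O₅

Total mass = 80 + 92 = 172 lb.
P₂O₅ mass = 15%×80 + 17.5%×92 = 28.1 lb.
% P₂O₅ = 28.1 / 172 = 16.3372%.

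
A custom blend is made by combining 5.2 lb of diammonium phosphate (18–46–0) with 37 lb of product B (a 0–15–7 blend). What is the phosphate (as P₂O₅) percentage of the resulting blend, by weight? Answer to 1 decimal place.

18.8% P₂O₅

Total mass = 5.2 + 37 = 42.2 lb.
P₂O₅ mass = 46%×5.2 + 15%×37 = 7.942 lb.
% P₂O₅ = 7.942 / 42.2 = 18.8199%.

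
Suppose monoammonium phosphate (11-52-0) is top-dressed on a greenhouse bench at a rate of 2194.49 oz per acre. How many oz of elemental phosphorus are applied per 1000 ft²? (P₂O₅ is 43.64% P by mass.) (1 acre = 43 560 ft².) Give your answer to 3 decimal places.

11.432 oz P per thousand sq ft

P₂O₅ per acre = 2194.49 × 52% = 1141.13 oz.
Elemental P = 1141.13 × 0.4364 = 497.991 oz per acre.
Convert to per 1000 ft²: 497.991 × 0.0229568 = 11.4323 oz.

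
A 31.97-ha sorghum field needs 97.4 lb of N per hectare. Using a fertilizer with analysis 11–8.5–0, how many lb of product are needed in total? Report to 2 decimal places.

Product per hectare = 97.4 / 11% = 885.455 lb.
Total product = 885.455 × 31.97 = 28307.982 lb.

28307.98 lb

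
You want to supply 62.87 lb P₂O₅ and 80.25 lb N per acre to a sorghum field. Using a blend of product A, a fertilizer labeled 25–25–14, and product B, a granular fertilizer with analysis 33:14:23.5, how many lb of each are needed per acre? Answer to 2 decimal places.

200.25 lb product A, 91.47 lb product B

With a, b = lb per acre of product A and product B:
P₂O₅: 0.25·a + 0.14·b = 62.87
N: 0.25·a + 0.33·b = 80.25
Eliminate b: (row1) − 0.14/0.33·(row2) → 0.143939·a = 28.8245, so a = 200.2547.
Then b = (80.25 − 0.25·200.2547) / 0.33 = 91.4737.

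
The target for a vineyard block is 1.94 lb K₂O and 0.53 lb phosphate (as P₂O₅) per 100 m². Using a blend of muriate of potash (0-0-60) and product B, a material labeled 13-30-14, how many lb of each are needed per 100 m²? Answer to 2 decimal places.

With a, b = lb per 100 m² of muriate of potash and product B:
K₂O: 0.6·a + 0.14·b = 1.94
P₂O₅: 0·a + 0.3·b = 0.53
Solving simultaneously: a = 2.82111, b = 1.76667.

2.82 lb muriate of potash, 1.77 lb product B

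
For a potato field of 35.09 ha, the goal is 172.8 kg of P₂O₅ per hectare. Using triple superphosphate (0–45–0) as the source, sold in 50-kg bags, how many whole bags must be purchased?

270 bags

Product per hectare = 172.8 / 45% = 384 kg.
Total product = 384 × 35.09 = 13474.6 kg.
Bags = ⌈13474.6 / 50⌉ = 270.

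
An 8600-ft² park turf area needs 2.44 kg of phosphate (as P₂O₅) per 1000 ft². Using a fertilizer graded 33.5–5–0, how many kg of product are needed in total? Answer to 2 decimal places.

Product per 1000 ft² = 2.44 / 5% = 48.8 kg.
Total product = 48.8 × 8600 / 1000 = 419.68 kg.

419.68 kg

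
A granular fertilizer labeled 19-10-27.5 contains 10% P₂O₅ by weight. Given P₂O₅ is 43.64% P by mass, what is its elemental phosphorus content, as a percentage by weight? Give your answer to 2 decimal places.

%P = 10 × 0.4364 = 4.364%.

4.36% P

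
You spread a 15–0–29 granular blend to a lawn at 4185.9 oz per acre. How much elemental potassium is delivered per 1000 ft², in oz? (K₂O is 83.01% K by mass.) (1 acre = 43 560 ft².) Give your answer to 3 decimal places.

23.133 oz K per thousand sq ft

K₂O per acre = 4185.9 × 29% = 1213.91 oz.
Elemental K = 1213.91 × 0.8301 = 1007.67 oz per acre.
Convert to per 1000 ft²: 1007.67 × 0.0229568 = 23.1329 oz.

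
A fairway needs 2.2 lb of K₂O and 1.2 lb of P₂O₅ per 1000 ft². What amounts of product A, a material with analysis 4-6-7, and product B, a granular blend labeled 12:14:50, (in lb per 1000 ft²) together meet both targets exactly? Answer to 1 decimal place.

With a, b = lb per 1000 ft² of product A and product B:
K₂O: 0.07·a + 0.5·b = 2.2
P₂O₅: 0.06·a + 0.14·b = 1.2
Eliminate b: (row1) − 0.5/0.14·(row2) → -0.144286·a = -2.08571, so a = 14.4554.
Then b = (1.2 − 0.06·14.4554) / 0.14 = 2.37624.

14.5 lb product A, 2.4 lb product B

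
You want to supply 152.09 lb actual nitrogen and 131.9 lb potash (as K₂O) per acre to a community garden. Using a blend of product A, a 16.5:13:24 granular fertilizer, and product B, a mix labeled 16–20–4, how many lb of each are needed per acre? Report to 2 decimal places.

Per-acre balance (a = product A, b = product B):
N: 0.165·a + 0.16·b = 152.09
K₂O: 0.24·a + 0.04·b = 131.9
Eliminate b: (row1) − 0.16/0.04·(row2) → -0.795·a = -375.51, so a = 472.3396.
Then b = (131.9 − 0.24·472.3396) / 0.04 = 463.462.

472.34 lb product A, 463.46 lb product B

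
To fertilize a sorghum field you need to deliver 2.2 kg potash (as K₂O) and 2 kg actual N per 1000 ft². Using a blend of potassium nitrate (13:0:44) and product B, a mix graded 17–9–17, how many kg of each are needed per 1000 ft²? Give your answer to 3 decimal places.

0.645 kg potassium nitrate, 11.271 kg product B

With a, b = kg per 1000 ft² of potassium nitrate and product B:
K₂O: 0.44·a + 0.17·b = 2.2
N: 0.13·a + 0.17·b = 2
Solving simultaneously: a = 0.645161, b = 11.2713.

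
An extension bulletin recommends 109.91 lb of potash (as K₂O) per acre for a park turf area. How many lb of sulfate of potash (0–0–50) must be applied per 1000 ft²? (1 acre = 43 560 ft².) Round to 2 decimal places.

Product per acre = 109.91 / 50% = 219.82 lb.
Convert to per 1000 ft²: 219.82 × 0.0229568 = 5.04637 lb.

5.05 lb of product per thousand sq ft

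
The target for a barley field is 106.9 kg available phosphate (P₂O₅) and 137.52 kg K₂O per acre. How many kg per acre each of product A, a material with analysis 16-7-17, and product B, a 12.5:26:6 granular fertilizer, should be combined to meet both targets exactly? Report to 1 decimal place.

733.5 kg product A, 213.7 kg product B

Let a = kg of product A, b = kg of product B (per acre).
P₂O₅: 0.07·a + 0.26·b = 106.9
K₂O: 0.17·a + 0.06·b = 137.52
Eliminate b: (row1) − 0.26/0.06·(row2) → -0.666667·a = -489.02, so a = 733.53.
Then b = (137.52 − 0.17·733.53) / 0.06 = 213.665.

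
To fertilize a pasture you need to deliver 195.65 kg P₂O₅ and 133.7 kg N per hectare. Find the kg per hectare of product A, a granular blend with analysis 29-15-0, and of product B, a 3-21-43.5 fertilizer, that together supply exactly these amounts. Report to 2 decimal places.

With a, b = kg per hectare of product A and product B:
P₂O₅: 0.15·a + 0.21·b = 195.65
N: 0.29·a + 0.03·b = 133.7
Solving simultaneously: a = 393.75, b = 650.417.

393.75 kg product A, 650.42 kg product B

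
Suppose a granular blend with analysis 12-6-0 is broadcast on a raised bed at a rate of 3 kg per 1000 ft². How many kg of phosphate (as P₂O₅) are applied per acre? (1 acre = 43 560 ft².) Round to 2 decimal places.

P₂O₅ per 1000 ft² = 3 × 6% = 0.18 kg.
Convert to per acre: 0.18 × 43.56 = 7.8408 kg.

7.84 kg P₂O₅ per acre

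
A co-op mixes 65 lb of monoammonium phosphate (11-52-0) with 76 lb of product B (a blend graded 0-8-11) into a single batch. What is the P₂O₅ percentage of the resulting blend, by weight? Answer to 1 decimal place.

28.3% P₂O₅

Total mass = 65 + 76 = 141 lb.
P₂O₅ mass = 52%×65 + 8%×76 = 39.88 lb.
% P₂O₅ = 39.88 / 141 = 28.2837%.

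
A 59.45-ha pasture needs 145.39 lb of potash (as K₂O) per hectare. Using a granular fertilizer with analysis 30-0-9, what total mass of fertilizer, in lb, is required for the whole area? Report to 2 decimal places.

Product per hectare = 145.39 / 9% = 1615.44 lb.
Total product = 1615.44 × 59.45 = 96038.172 lb.

96038.17 lb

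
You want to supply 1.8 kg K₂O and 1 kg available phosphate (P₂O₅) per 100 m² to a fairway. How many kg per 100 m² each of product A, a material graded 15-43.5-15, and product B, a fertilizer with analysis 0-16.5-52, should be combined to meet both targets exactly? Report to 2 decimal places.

1.11 kg product A, 3.14 kg product B

Per-100 m² balance (a = product A, b = product B):
K₂O: 0.15·a + 0.52·b = 1.8
P₂O₅: 0.435·a + 0.165·b = 1
From row1: a = (1.8 − 0.52·b) / 0.15.
Into row2: 0.435·(1.8 − 0.52·b)/0.15 + 0.165·b = 1 → b = 3.14222, a = 1.10697.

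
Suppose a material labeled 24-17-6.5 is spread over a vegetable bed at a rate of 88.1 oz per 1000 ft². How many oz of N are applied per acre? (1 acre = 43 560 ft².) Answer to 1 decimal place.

nitrogen per 1000 ft² = 88.1 × 24% = 21.144 oz.
Convert to per acre: 21.144 × 43.56 = 921.033 oz.

921.0 oz N per acre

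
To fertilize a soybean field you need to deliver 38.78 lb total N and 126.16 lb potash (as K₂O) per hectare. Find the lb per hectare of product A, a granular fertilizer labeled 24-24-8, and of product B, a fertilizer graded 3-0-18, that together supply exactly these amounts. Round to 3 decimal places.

78.324 lb product A, 666.078 lb product B

Let a = lb of product A, b = lb of product B (per hectare).
N: 0.24·a + 0.03·b = 38.78
K₂O: 0.08·a + 0.18·b = 126.16
Eliminate b: (row1) − 0.03/0.18·(row2) → 0.226667·a = 17.7533, so a = 78.3235.
Then b = (126.16 − 0.08·78.3235) / 0.18 = 666.0784.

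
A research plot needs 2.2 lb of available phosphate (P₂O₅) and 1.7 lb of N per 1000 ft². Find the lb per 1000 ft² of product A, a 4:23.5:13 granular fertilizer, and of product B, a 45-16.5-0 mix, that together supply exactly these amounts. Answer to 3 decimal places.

Per-1000 ft² balance (a = product A, b = product B):
P₂O₅: 0.235·a + 0.165·b = 2.2
N: 0.04·a + 0.45·b = 1.7
From row1: a = (2.2 − 0.165·b) / 0.235.
Into row2: 0.04·(2.2 − 0.165·b)/0.235 + 0.45·b = 1.7 → b = 3.1417, a = 7.15582.

7.156 lb product A, 3.142 lb product B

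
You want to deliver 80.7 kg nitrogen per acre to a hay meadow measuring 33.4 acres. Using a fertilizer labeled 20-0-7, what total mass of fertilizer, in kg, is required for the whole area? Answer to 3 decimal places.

13476.900 kg

Product per acre = 80.7 / 20% = 403.5 kg.
Total product = 403.5 × 33.4 = 13476.9 kg.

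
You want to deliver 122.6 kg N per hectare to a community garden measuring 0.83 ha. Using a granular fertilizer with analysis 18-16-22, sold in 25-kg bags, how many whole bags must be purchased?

Product per hectare = 122.6 / 18% = 681.111 kg.
Total product = 681.111 × 0.83 = 565.322 kg.
Bags = ⌈565.322 / 25⌉ = 23.

23 bags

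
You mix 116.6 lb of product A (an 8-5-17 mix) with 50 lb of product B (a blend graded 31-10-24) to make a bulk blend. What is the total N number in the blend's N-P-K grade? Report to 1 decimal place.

14.9% N

Total mass = 116.6 + 50 = 166.6 lb.
N mass = 8%×116.6 + 31%×50 = 24.828 lb.
% N = 24.828 / 166.6 = 14.9028%.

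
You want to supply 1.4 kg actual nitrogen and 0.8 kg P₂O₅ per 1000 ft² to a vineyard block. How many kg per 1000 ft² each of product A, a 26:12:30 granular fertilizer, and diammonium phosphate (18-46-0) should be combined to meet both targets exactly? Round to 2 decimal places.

Per-1000 ft² balance (a = product A, b = diammonium phosphate):
N: 0.26·a + 0.18·b = 1.4
P₂O₅: 0.12·a + 0.46·b = 0.8
Eliminate b: (row1) − 0.18/0.46·(row2) → 0.213043·a = 1.08696, so a = 5.10204.
Then b = (0.8 − 0.12·5.10204) / 0.46 = 0.408163.

5.10 kg product A, 0.41 kg diammonium phosphate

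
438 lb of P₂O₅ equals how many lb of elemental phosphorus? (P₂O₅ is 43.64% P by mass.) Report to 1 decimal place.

P = 438 × 0.4364 = 191.143 lb.

191.1 lb P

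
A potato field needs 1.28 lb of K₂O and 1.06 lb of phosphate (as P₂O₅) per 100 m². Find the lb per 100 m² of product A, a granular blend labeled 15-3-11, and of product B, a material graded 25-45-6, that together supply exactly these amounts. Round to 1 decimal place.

With a, b = lb per 100 m² of product A and product B:
K₂O: 0.11·a + 0.06·b = 1.28
P₂O₅: 0.03·a + 0.45·b = 1.06
Eliminate b: (row1) − 0.06/0.45·(row2) → 0.106·a = 1.13867, so a = 10.7421.
Then b = (1.06 − 0.03·10.7421) / 0.45 = 1.63941.

10.7 lb product A, 1.6 lb product B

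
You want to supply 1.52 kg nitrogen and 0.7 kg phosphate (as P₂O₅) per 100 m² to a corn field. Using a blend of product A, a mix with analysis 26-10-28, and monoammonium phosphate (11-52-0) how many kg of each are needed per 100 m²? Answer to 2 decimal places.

5.74 kg product A, 0.24 kg monoammonium phosphate

Let a = kg of product A, b = kg of monoammonium phosphate (per 100 m²).
N: 0.26·a + 0.11·b = 1.52
P₂O₅: 0.1·a + 0.52·b = 0.7
Eliminate a: (row1) − 0.26/0.1·(row2) → -1.242·b = -0.3, so b = 0.241546.
Back-substitute: a = (1.52 − 0.11·0.241546) / 0.26 = 5.74396.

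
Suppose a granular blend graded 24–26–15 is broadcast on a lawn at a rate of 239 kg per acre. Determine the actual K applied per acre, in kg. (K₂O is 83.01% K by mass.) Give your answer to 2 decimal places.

29.76 kg K per acre

K₂O per acre = 239 × 15% = 35.85 kg.
Elemental K = 35.85 × 0.8301 = 29.7591 kg per acre.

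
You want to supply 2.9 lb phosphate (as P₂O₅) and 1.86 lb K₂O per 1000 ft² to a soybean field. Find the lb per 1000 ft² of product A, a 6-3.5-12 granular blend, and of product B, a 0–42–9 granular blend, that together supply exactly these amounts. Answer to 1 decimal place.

11.0 lb product A, 6.0 lb product B

With a, b = lb per 1000 ft² of product A and product B:
P₂O₅: 0.035·a + 0.42·b = 2.9
K₂O: 0.12·a + 0.09·b = 1.86
Eliminate a: (row1) − 0.035/0.12·(row2) → 0.39375·b = 2.3575, so b = 5.9873.
Back-substitute: a = (2.9 − 0.42·5.9873) / 0.035 = 11.0095.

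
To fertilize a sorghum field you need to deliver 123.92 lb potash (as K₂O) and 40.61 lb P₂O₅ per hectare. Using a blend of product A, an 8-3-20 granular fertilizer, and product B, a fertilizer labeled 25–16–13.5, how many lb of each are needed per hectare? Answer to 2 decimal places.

With a, b = lb per hectare of product A and product B:
K₂O: 0.2·a + 0.135·b = 123.92
P₂O₅: 0.03·a + 0.16·b = 40.61
Eliminate b: (row1) − 0.135/0.16·(row2) → 0.174688·a = 89.6553, so a = 513.233.
Then b = (40.61 − 0.03·513.233) / 0.16 = 157.581.

513.23 lb product A, 157.58 lb product B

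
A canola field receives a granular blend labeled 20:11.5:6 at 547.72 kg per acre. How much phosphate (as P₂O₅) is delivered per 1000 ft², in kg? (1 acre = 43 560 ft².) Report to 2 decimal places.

1.45 kg P₂O₅ per thousand sq ft

P₂O₅ per acre = 547.72 × 11.5% = 62.9878 kg.
Convert to per 1000 ft²: 62.9878 × 0.0229568 = 1.446 kg.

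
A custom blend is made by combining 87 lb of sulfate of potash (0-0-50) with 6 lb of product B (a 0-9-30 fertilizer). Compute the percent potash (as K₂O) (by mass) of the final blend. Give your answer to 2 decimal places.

Total mass = 87 + 6 = 93 lb.
K₂O mass = 50%×87 + 30%×6 = 45.3 lb.
% K₂O = 45.3 / 93 = 48.7097%.

48.71% K₂O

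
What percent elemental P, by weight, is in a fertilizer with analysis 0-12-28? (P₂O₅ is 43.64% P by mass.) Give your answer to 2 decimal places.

5.24% P

%P = 12 × 0.4364 = 5.2368%.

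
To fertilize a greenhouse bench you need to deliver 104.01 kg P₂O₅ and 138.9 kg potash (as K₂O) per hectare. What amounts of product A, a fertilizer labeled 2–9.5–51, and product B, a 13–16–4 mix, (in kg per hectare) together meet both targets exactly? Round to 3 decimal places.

Let a = kg of product A, b = kg of product B (per hectare).
P₂O₅: 0.095·a + 0.16·b = 104.01
K₂O: 0.51·a + 0.04·b = 138.9
Eliminate b: (row1) − 0.16/0.04·(row2) → -1.945·a = -451.59, so a = 232.1799.
Then b = (138.9 − 0.51·232.1799) / 0.04 = 512.2057.

232.180 kg product A, 512.206 kg product B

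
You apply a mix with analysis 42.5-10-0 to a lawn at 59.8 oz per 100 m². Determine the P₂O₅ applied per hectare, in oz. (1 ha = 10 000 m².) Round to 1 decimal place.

P₂O₅ per 100 m² = 59.8 × 10% = 5.98 oz.
Convert to per hectare: 5.98 × 100 = 598 oz.

598.0 oz P₂O₅ per hectare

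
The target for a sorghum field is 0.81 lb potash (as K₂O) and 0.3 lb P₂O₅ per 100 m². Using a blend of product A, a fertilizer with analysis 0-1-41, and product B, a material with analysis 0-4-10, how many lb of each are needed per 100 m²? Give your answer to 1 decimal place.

With a, b = lb per 100 m² of product A and product B:
K₂O: 0.41·a + 0.1·b = 0.81
P₂O₅: 0.01·a + 0.04·b = 0.3
Solving simultaneously: a = 0.155844, b = 7.46104.

0.2 lb product A, 7.5 lb product B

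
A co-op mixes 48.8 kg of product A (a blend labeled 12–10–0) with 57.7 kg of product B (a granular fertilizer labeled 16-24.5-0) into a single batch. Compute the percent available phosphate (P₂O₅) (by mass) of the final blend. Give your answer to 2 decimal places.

Total mass = 48.8 + 57.7 = 106.5 kg.
P₂O₅ mass = 10%×48.8 + 24.5%×57.7 = 19.0165 kg.
% P₂O₅ = 19.0165 / 106.5 = 17.8559%.

17.86% P₂O₅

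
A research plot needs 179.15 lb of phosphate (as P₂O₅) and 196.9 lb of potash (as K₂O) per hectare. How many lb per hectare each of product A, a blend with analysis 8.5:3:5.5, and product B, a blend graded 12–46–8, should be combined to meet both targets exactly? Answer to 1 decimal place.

Let a = lb of product A, b = lb of product B (per hectare).
P₂O₅: 0.03·a + 0.46·b = 179.15
K₂O: 0.055·a + 0.08·b = 196.9
Solving simultaneously: a = 3329.34, b = 172.325.

3329.3 lb product A, 172.3 lb product B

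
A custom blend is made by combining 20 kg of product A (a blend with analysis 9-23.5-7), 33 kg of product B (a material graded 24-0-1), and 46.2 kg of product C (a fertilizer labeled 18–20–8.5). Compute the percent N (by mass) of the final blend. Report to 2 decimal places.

Total mass = 20 + 33 + 46.2 = 99.2 kg.
N mass = 9%×20 + 24%×33 + 18%×46.2 = 18.036 kg.
% N = 18.036 / 99.2 = 18.1815%.

18.18% N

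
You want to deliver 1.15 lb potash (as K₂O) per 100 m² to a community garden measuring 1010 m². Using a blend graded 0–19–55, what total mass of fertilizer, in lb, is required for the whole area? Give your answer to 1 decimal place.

Product per 100 m² = 1.15 / 55% = 2.09091 lb.
Total product = 2.09091 × 1010 / 100 = 21.1182 lb.

21.1 lb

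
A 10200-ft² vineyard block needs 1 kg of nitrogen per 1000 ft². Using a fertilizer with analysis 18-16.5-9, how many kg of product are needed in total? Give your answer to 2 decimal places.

Product per 1000 ft² = 1 / 18% = 5.55556 kg.
Total product = 5.55556 × 10200 / 1000 = 56.6667 kg.

56.67 kg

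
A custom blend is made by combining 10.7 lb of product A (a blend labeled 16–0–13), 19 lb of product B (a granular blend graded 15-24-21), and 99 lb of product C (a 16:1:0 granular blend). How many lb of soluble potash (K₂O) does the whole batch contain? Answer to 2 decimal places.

K₂O mass = 13%×10.7 + 21%×19 + 0%×99 = 5.381 lb.

5.38 lb K₂O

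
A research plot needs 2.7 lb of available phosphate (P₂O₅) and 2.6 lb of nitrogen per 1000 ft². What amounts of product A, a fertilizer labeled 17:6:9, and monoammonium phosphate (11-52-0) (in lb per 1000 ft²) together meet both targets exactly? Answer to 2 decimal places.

12.90 lb product A, 3.70 lb monoammonium phosphate

Per-1000 ft² balance (a = product A, b = monoammonium phosphate):
P₂O₅: 0.06·a + 0.52·b = 2.7
N: 0.17·a + 0.11·b = 2.6
Eliminate b: (row1) − 0.52/0.11·(row2) → -0.743636·a = -9.59091, so a = 12.8973.
Then b = (2.6 − 0.17·12.8973) / 0.11 = 3.70416.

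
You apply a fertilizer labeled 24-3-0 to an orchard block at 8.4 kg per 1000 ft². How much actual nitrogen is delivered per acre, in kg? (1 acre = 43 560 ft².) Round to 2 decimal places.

nitrogen per 1000 ft² = 8.4 × 24% = 2.016 kg.
Convert to per acre: 2.016 × 43.56 = 87.817 kg.

87.82 kg N per acre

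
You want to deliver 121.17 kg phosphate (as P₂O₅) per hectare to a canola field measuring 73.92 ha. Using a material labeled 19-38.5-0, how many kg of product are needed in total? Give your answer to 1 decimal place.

Product per hectare = 121.17 / 38.5% = 314.727 kg.
Total product = 314.727 × 73.92 = 23264.64 kg.

23264.6 kg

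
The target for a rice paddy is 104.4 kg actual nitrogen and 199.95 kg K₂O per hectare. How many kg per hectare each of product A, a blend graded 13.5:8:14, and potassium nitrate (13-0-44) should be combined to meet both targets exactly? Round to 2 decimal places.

Let a = kg of product A, b = kg of potassium nitrate (per hectare).
N: 0.135·a + 0.13·b = 104.4
K₂O: 0.14·a + 0.44·b = 199.95
Eliminate a: (row1) − 0.135/0.14·(row2) → -0.294286·b = -88.4089, so b = 300.419.
Back-substitute: a = (104.4 − 0.13·300.419) / 0.135 = 484.041.

484.04 kg product A, 300.42 kg potassium nitrate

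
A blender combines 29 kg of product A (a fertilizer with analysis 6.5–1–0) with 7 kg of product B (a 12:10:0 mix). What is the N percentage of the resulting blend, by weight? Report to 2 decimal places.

7.57% N

Total mass = 29 + 7 = 36 kg.
N mass = 6.5%×29 + 12%×7 = 2.725 kg.
% N = 2.725 / 36 = 7.56944%.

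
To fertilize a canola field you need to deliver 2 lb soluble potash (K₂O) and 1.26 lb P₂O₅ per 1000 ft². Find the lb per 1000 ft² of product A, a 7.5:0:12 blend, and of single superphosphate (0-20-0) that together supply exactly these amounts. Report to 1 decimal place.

16.7 lb product A, 6.3 lb single superphosphate

With a, b = lb per 1000 ft² of product A and single superphosphate:
K₂O: 0.12·a + 0·b = 2
P₂O₅: 0·a + 0.2·b = 1.26
Solving simultaneously: a = 16.6667, b = 6.3.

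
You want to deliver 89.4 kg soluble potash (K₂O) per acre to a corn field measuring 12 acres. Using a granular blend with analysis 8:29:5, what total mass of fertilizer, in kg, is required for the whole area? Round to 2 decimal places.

Product per acre = 89.4 / 5% = 1788 kg.
Total product = 1788 × 12 = 21456 kg.

21456.00 kg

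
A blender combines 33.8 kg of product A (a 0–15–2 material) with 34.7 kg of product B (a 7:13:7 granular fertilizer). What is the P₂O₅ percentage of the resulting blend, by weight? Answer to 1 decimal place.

Total mass = 33.8 + 34.7 = 68.5 kg.
P₂O₅ mass = 15%×33.8 + 13%×34.7 = 9.581 kg.
% P₂O₅ = 9.581 / 68.5 = 13.9869%.

14.0% P₂O₅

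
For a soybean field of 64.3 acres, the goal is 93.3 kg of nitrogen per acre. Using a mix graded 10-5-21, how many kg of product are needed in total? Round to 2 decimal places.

59991.90 kg

Product per acre = 93.3 / 10% = 933 kg.
Total product = 933 × 64.3 = 59991.9 kg.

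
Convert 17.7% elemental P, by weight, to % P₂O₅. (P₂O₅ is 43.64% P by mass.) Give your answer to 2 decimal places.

%P₂O₅ = 17.7 / 0.4364 = 40.5591%.

40.56% P₂O₅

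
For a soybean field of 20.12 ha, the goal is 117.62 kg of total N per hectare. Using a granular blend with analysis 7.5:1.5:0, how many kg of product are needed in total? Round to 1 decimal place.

31553.5 kg

Product per hectare = 117.62 / 7.5% = 1568.27 kg.
Total product = 1568.27 × 20.12 = 31553.53 kg.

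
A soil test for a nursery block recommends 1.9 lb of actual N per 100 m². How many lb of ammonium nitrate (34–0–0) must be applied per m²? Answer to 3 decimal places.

0.056 lb of product per sq m

Product per 100 m² = 1.9 / 34% = 5.58824 lb.
Convert to per m²: 5.58824 × 0.01 = 0.0558824 lb.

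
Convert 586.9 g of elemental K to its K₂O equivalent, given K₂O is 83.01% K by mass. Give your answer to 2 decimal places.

K₂O = 586.9 / 0.8301 = 707.023 g.

707.02 g K₂O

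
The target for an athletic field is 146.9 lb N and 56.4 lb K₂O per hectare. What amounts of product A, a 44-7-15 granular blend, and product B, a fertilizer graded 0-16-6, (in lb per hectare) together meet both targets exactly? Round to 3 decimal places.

333.864 lb product A, 105.341 lb product B

With a, b = lb per hectare of product A and product B:
N: 0.44·a + 0·b = 146.9
K₂O: 0.15·a + 0.06·b = 56.4
From row1: a = (146.9 − 0·b) / 0.44.
Into row2: 0.15·(146.9 − 0·b)/0.44 + 0.06·b = 56.4 → b = 105.3409, a = 333.8636.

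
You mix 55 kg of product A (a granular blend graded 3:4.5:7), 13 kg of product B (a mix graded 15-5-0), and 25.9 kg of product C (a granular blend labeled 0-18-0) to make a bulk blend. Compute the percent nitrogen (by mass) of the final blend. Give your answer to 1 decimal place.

3.8% N

Total mass = 55 + 13 + 25.9 = 93.9 kg.
N mass = 3%×55 + 15%×13 + 0%×25.9 = 3.6 kg.
% N = 3.6 / 93.9 = 3.83387%.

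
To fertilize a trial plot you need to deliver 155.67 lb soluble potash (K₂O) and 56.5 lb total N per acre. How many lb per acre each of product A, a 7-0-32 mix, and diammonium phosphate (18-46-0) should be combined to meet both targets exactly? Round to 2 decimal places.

486.47 lb product A, 124.71 lb diammonium phosphate

Let a = lb of product A, b = lb of diammonium phosphate (per acre).
K₂O: 0.32·a + 0·b = 155.67
N: 0.07·a + 0.18·b = 56.5
From row1: a = (155.67 − 0·b) / 0.32.
Into row2: 0.07·(155.67 − 0·b)/0.32 + 0.18·b = 56.5 → b = 124.707, a = 486.469.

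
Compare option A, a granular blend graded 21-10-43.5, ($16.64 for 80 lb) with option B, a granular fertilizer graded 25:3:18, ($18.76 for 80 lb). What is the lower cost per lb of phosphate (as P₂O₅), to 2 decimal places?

option A: P₂O₅ per bag = 80 × 10% = 8 lb; cost = 16.64 / 8 = $2.0800/lb P₂O₅.
option B: P₂O₅ per bag = 80 × 3% = 2.4 lb; cost = 18.76 / 2.4 = $7.8167/lb P₂O₅.
option A is cheaper.

$2.08 per lb P₂O₅ (option A)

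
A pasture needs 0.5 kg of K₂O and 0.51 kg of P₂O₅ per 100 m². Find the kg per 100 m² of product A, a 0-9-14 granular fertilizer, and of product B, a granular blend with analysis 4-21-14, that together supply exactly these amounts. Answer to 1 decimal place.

2.0 kg product A, 1.6 kg product B

With a, b = kg per 100 m² of product A and product B:
K₂O: 0.14·a + 0.14·b = 0.5
P₂O₅: 0.09·a + 0.21·b = 0.51
Solving simultaneously: a = 2, b = 1.57143.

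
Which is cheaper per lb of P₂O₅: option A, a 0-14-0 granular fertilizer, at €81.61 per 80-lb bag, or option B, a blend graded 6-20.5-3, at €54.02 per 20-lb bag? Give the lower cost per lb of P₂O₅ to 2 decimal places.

option A: P₂O₅ per bag = 80 × 14% = 11.2 lb; cost = 81.61 / 11.2 = €7.2866/lb P₂O₅.
option B: P₂O₅ per bag = 20 × 20.5% = 4.1 lb; cost = 54.02 / 4.1 = €13.1756/lb P₂O₅.
option A is cheaper.

€7.29 per lb P₂O₅ (option A)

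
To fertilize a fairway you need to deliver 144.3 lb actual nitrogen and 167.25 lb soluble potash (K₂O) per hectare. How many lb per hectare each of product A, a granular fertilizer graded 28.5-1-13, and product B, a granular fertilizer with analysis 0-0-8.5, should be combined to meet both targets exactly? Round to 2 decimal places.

506.32 lb product A, 1193.28 lb product B

Let a = lb of product A, b = lb of product B (per hectare).
N: 0.285·a + 0·b = 144.3
K₂O: 0.13·a + 0.085·b = 167.25
Eliminate a: (row1) − 0.285/0.13·(row2) → -0.186346·b = -222.363, so b = 1193.282.
Back-substitute: a = (144.3 − 0·1193.282) / 0.285 = 506.316.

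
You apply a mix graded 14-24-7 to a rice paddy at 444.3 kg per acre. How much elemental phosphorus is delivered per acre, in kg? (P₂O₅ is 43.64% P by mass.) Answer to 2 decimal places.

46.53 kg P per acre

P₂O₅ per acre = 444.3 × 24% = 106.632 kg.
Elemental P = 106.632 × 0.4364 = 46.5342 kg per acre.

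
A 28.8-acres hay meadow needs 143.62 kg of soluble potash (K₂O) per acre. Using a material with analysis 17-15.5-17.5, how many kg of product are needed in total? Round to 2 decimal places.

23635.75 kg

Product per acre = 143.62 / 17.5% = 820.686 kg.
Total product = 820.686 × 28.8 = 23635.749 kg.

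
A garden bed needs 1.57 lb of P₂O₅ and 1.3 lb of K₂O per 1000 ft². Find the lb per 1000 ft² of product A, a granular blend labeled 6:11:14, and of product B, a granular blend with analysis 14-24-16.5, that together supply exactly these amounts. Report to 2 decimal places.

Per-1000 ft² balance (a = product A, b = product B):
P₂O₅: 0.11·a + 0.24·b = 1.57
K₂O: 0.14·a + 0.165·b = 1.3
Eliminate b: (row1) − 0.24/0.165·(row2) → -0.0936364·a = -0.320909, so a = 3.42718.
Then b = (1.3 − 0.14·3.42718) / 0.165 = 4.97087.

3.43 lb product A, 4.97 lb product B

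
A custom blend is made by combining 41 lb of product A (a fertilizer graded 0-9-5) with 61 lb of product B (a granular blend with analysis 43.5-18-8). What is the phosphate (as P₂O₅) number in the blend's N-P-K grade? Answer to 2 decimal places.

Total mass = 41 + 61 = 102 lb.
P₂O₅ mass = 9%×41 + 18%×61 = 14.67 lb.
% P₂O₅ = 14.67 / 102 = 14.3824%.

14.38% P₂O₅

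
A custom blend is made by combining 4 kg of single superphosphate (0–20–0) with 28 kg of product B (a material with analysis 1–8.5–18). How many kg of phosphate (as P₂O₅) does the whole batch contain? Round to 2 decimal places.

P₂O₅ mass = 20%×4 + 8.5%×28 = 3.18 kg.

3.18 kg P₂O₅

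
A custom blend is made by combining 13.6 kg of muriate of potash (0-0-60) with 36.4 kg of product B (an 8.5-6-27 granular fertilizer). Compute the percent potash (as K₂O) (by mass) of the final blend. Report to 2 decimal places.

35.98% K₂O

Total mass = 13.6 + 36.4 = 50 kg.
K₂O mass = 60%×13.6 + 27%×36.4 = 17.988 kg.
% K₂O = 17.988 / 50 = 35.976%.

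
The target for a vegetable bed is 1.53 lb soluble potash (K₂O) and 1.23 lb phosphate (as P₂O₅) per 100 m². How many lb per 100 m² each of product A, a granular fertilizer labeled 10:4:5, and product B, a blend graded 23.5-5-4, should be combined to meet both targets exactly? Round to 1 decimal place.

Let a = lb of product A, b = lb of product B (per 100 m²).
K₂O: 0.05·a + 0.04·b = 1.53
P₂O₅: 0.04·a + 0.05·b = 1.23
Solving simultaneously: a = 30.3333, b = 0.333333.

30.3 lb product A, 0.3 lb product B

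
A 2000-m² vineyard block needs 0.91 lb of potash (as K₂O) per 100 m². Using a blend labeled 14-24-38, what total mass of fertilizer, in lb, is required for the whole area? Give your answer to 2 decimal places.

47.89 lb

Product per 100 m² = 0.91 / 38% = 2.39474 lb.
Total product = 2.39474 × 2000 / 100 = 47.8947 lb.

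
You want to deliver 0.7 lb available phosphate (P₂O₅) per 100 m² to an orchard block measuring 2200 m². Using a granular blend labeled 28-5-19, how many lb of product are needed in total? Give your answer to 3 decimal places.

308.000 lb

Product per 100 m² = 0.7 / 5% = 14 lb.
Total product = 14 × 2200 / 100 = 308 lb.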